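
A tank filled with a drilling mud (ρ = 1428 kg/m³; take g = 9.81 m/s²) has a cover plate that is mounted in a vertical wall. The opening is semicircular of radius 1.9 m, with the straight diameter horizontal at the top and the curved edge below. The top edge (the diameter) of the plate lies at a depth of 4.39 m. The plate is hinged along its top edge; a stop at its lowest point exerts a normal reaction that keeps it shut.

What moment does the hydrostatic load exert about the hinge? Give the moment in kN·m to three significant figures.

γ = ρg = 1428 × 9.81 / 1000 = 14.00868 kN/m³.
The centroid of a semicircle lies 4r/(3π) = 0.806385 m from the diameter, here below the top edge, so the centroid depth is h_c = 4.39 + 0.806385 = 5.19638 m.
A = πr²/2 = π × 1.9²/2 = 5.67057 m².
Resultant F = γ·h_c·A = 14.00868 × 5.19638 × 5.67057 = 412.786 kN.
I_c = (π/8 − 8/(9π))·r⁴ = 0.109757 × 1.9⁴ = 1.43036 m⁴.
Centre of pressure: y_p = y_c + I_c/(y_c·A) = 5.19638 + 1.43036/(5.19638 × 5.67057) = 5.19638 + 0.048542 = 5.24492 m along the plane.
The resultant acts 0.806385 + 0.048542 = 0.854927 m (along the plate) below the hinge at the top edge, so the moment about the hinge is M = F × 0.854927 = 412.786 × 0.854927 = 352.902 kN·m.

M ≈ 353 kN·m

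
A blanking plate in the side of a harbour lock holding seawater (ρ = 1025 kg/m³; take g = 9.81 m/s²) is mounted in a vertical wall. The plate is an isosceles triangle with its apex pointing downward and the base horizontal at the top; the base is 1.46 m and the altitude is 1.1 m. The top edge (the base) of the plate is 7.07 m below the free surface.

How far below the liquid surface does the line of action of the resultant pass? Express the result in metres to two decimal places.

γ = ρg = 1025 × 9.81 / 1000 = 10.05525 kN/m³.
With the apex down, the centroid sits h/3 = 1.1/3 = 0.366667 m below the base (the top edge), so the centroid depth is h_c = 7.07 + 0.366667 = 7.43667 m.
A = ½ × 1.46 × 1.1 = 0.803 m².
Resultant F = γ·h_c·A = 10.05525 × 7.43667 × 0.803 = 60.0464 kN.
I_c = b·h³/36 = 1.46 × 1.1³/36 = 0.0539794 m⁴.
Centre of pressure: y_p = y_c + I_c/(y_c·A) = 7.43667 + 0.0539794/(7.43667 × 0.803) = 7.43667 + 0.00903928 = 7.44571 m along the plane.

h_p = 7.45 m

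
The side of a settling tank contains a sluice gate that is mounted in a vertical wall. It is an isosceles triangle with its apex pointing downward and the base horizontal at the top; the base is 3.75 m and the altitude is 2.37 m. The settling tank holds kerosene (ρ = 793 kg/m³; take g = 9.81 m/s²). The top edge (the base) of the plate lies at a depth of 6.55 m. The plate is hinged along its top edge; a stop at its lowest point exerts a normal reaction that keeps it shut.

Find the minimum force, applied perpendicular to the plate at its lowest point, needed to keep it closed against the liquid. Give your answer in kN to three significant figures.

P ≈ 89.1 kN

γ = ρg = 793 × 9.81 / 1000 = 7.77933 kN/m³.
With the apex down, the centroid sits h/3 = 2.37/3 = 0.79 m below the base (the top edge), so the centroid depth is h_c = 6.55 + 0.79 = 7.34 m.
A = ½ × 3.75 × 2.37 = 4.44375 m².
Resultant F = γ·h_c·A = 7.77933 × 7.34 × 4.44375 = 253.739 kN.
I_c = b·h³/36 = 3.75 × 2.37³/36 = 1.38667 m⁴.
Centre of pressure: y_p = y_c + I_c/(y_c·A) = 7.34 + 1.38667/(7.34 × 4.44375) = 7.34 + 0.0425136 = 7.38251 m along the plane.
The resultant acts 0.79 + 0.0425136 = 0.832514 m (along the plate) below the hinge at the top edge, so the moment about the hinge is M = F × 0.832514 = 253.739 × 0.832514 = 211.241 kN·m.
A normal force at the bottom, 2.37 m from the hinge, must supply this moment: P = 211.241/2.37 = 89.1312 kN.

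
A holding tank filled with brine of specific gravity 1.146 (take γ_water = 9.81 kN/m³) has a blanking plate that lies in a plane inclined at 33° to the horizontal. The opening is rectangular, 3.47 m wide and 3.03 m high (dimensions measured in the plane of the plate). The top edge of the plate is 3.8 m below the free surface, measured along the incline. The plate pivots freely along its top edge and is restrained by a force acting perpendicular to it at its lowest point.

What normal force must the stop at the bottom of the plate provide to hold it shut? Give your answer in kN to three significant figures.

γ = 1.146 × 9.81 = 11.24226 kN/m³.
Let θ = 33° be the plate's angle to the horizontal; measure y along the incline from where the plane meets the free surface. Vertical depth h = y·sinθ with sinθ = 0.544639.
The centroid lies 3.03/2 = 1.515 m below the top edge, so y_c = 3.8 + 1.515 = 5.315 m and h_c = 5.315 × 0.544639 = 2.89476 m.
A = 3.47 × 3.03 = 10.5141 m².
Resultant F = γ·h_c·A = 11.24226 × 2.89476 × 10.5141 = 342.167 kN.
I_c = b·h³/12 = 3.47 × 3.03³/12 = 8.04408 m⁴.
Centre of pressure: y_p = y_c + I_c/(y_c·A) = 5.315 + 8.04408/(5.315 × 10.5141) = 5.315 + 0.143946 = 5.45895 m along the plane.
The resultant acts 1.515 + 0.143946 = 1.65895 m (along the plate) below the hinge at the top edge, so the moment about the hinge is M = F × 1.65895 = 342.167 × 1.65895 = 567.638 kN·m.
A normal force at the bottom, 3.03 m from the hinge, must supply this moment: P = 567.638/3.03 = 187.339 kN.

P ≈ 187 kN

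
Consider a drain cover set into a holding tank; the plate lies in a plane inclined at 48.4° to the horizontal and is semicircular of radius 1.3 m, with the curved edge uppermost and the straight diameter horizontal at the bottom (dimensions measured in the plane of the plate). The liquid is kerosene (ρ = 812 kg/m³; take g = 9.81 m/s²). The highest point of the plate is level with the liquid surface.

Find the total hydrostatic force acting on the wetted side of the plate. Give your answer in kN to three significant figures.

γ = ρg = 812 × 9.81 / 1000 = 7.96572 kN/m³.
Let θ = 48.4° be the plate's angle to the horizontal; measure y along the incline from where the plane meets the free surface. Vertical depth h = y·sinθ with sinθ = 0.747798.
The centroid lies 4r/(3π) = 0.551737 m above the diameter, so r − 4r/(3π) = 1.3 − 0.551737 = 0.748263 m below the topmost point, so y_c = 0.748263 m and h_c = 0.748263 × 0.747798 = 0.55955 m.
A = πr²/2 = π × 1.3²/2 = 2.65465 m².
Resultant F = γ·h_c·A = 7.96572 × 0.55955 × 2.65465 = 11.8324 kN.

F ≈ 11.8 kN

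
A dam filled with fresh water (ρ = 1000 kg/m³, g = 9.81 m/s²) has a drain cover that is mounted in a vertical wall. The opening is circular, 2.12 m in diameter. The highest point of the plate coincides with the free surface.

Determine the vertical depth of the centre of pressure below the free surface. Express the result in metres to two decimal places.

γ = ρg = 1000 × 9.81 = 9810 N/m³ = 9.81 kN/m³.
The centroid is at the centre, 1.06 m below the top of the plate, so the centroid depth is h_c = 1.06 m.
A = π(1.06)² = 3.52989 m².
Resultant F = γ·h_c·A = 9.81 × 1.06 × 3.52989 = 36.7059 kN.
I_c = πr⁴/4 = π × 1.06⁴/4 = 0.991547 m⁴.
Centre of pressure: y_p = y_c + I_c/(y_c·A) = 1.06 + 0.991547/(1.06 × 3.52989) = 1.06 + 0.265 = 1.325 m along the plane.

h_p = 1.33 m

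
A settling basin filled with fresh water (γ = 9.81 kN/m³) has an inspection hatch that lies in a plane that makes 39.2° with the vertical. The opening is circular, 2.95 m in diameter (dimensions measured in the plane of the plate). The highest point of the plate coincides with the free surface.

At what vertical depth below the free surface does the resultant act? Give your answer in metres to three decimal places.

h_p = 1.429 m

γ = 9.81 kN/m³.
The plate makes 39.2° with the vertical, i.e. θ = 90° − 39.2° = 50.8° to the horizontal. Measuring y along the incline from the free-surface line, vertical depth h = y·sinθ with sinθ = 0.774944.
The centroid is at the centre, 1.475 m below the top of the plate, so y_c = 1.475 m and h_c = 1.475 × 0.774944 = 1.14304 m.
A = π(1.475)² = 6.83493 m².
Resultant F = γ·h_c·A = 9.81 × 1.14304 × 6.83493 = 76.6416 kN.
I_c = πr⁴/4 = π × 1.475⁴/4 = 3.71756 m⁴.
Centre of pressure: y_p = y_c + I_c/(y_c·A) = 1.475 + 3.71756/(1.475 × 6.83493) = 1.475 + 0.36875 = 1.84375 m along the plane.
Vertically, h_p = y_p·sinθ = 1.84375 × 0.774944 = 1.4288 m.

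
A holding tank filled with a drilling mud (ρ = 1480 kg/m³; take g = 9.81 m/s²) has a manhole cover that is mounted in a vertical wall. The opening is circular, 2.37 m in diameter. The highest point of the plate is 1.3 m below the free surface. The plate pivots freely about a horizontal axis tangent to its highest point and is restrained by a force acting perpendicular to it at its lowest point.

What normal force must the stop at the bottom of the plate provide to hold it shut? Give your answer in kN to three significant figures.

γ = ρg = 1480 × 9.81 / 1000 = 14.5188 kN/m³.
The centroid is at the centre, 1.185 m below the top of the plate, so the centroid depth is h_c = 1.3 + 1.185 = 2.485 m.
A = π(1.185)² = 4.4115 m².
Resultant F = γ·h_c·A = 14.5188 × 2.485 × 4.4115 = 159.163 kN.
I_c = πr⁴/4 = π × 1.185⁴/4 = 1.54869 m⁴.
Centre of pressure: y_p = y_c + I_c/(y_c·A) = 2.485 + 1.54869/(2.485 × 4.4115) = 2.485 + 0.141271 = 2.62627 m along the plane.
The resultant acts 1.185 + 0.141271 = 1.32627 m (along the plate) below the hinge at the top edge, so the moment about the hinge is M = F × 1.32627 = 159.163 × 1.32627 = 211.093 kN·m.
A normal force at the bottom, 2.37 m from the hinge, must supply this moment: P = 211.093/2.37 = 89.0688 kN.

P ≈ 89.1 kN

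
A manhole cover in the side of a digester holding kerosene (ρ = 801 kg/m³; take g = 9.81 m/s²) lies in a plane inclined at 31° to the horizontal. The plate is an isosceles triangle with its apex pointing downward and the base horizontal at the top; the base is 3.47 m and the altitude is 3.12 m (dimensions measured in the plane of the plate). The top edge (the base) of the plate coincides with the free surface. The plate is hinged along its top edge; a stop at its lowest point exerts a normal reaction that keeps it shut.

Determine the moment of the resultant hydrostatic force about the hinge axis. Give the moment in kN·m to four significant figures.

γ = ρg = 801 × 9.81 / 1000 = 7.85781 kN/m³.
Let θ = 31° be the plate's angle to the horizontal; measure y along the incline from where the plane meets the free surface. Vertical depth h = y·sinθ with sinθ = 0.515038.
With the apex down, the centroid sits h/3 = 3.12/3 = 1.04 m below the base (the top edge), so y_c = 1.04 m and h_c = 1.04 × 0.515038 = 0.53564 m.
A = ½ × 3.47 × 3.12 = 5.4132 m².
Resultant F = γ·h_c·A = 7.85781 × 0.53564 × 5.4132 = 22.7839 kN.
I_c = b·h³/36 = 3.47 × 3.12³/36 = 2.92746 m⁴.
Centre of pressure: y_p = y_c + I_c/(y_c·A) = 1.04 + 2.92746/(1.04 × 5.4132) = 1.04 + 0.52 = 1.56 m along the plane.
The resultant acts 1.04 + 0.52 = 1.56 m (along the plate) below the hinge at the top edge, so the moment about the hinge is M = F × 1.56 = 22.7839 × 1.56 = 35.5429 kN·m.

M ≈ 35.54 kN·m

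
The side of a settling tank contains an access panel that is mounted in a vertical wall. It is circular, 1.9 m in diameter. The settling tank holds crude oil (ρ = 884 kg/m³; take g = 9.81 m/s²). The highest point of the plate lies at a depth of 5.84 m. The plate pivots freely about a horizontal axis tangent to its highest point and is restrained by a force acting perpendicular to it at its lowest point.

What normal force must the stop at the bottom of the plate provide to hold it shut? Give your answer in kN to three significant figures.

γ = ρg = 884 × 9.81 / 1000 = 8.67204 kN/m³.
The centroid is at the centre, 0.95 m below the top of the plate, so the centroid depth is h_c = 5.84 + 0.95 = 6.79 m.
A = π(0.95)² = 2.83529 m².
Resultant F = γ·h_c·A = 8.67204 × 6.79 × 2.83529 = 166.951 kN.
I_c = πr⁴/4 = π × 0.95⁴/4 = 0.639712 m⁴.
Centre of pressure: y_p = y_c + I_c/(y_c·A) = 6.79 + 0.639712/(6.79 × 2.83529) = 6.79 + 0.033229 = 6.82323 m along the plane.
The resultant acts 0.95 + 0.033229 = 0.983229 m (along the plate) below the hinge at the top edge, so the moment about the hinge is M = F × 0.983229 = 166.951 × 0.983229 = 164.151 kN·m.
A normal force at the bottom, 1.9 m from the hinge, must supply this moment: P = 164.151/1.9 = 86.3953 kN.

P ≈ 86.4 kN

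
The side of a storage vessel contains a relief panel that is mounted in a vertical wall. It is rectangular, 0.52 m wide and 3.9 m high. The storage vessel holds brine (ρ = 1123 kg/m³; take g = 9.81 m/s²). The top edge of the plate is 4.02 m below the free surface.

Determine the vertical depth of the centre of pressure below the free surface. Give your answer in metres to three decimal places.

γ = ρg = 1123 × 9.81 / 1000 = 11.01663 kN/m³.
The centroid lies 3.9/2 = 1.95 m below the top edge, so the centroid depth is h_c = 4.02 + 1.95 = 5.97 m.
A = 0.52 × 3.9 = 2.028 m².
Resultant F = γ·h_c·A = 11.01663 × 5.97 × 2.028 = 133.38 kN.
I_c = b·h³/12 = 0.52 × 3.9³/12 = 2.57049 m⁴.
Centre of pressure: y_p = y_c + I_c/(y_c·A) = 5.97 + 2.57049/(5.97 × 2.028) = 5.97 + 0.212312 = 6.18231 m along the plane.

h_p = 6.182 m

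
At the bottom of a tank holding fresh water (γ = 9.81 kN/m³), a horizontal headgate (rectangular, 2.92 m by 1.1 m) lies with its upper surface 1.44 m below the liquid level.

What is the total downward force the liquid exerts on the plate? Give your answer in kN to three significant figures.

γ = 9.81 kN/m³.
The plate is horizontal, so pressure is uniform at p = γ·h = 9.81 × 1.44 = 14.1264 kN/m².
A = 2.92 × 1.1 = 3.212 m².
F = p·A = 14.1264 × 3.212 = 45.374 kN.

F ≈ 45.4 kN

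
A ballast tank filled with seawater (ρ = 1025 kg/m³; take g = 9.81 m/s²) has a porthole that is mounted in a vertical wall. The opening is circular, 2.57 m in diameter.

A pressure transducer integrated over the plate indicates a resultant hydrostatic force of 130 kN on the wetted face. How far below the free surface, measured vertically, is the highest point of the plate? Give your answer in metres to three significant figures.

γ = ρg = 1025 × 9.81 / 1000 = 10.05525 kN/m³.
A = π(1.285)² = 5.18748 m².
From F = γ·h_c·A, the centroid depth is h_c = 130/(10.05525 × 5.18748) = 2.49226 m.
The centroid is at the centre, 1.285 m below the top of the plate, so the highest point sits at h_top = 2.49226 − 1.285 = 1.20726 m below the surface.

d_top ≈ 1.21 m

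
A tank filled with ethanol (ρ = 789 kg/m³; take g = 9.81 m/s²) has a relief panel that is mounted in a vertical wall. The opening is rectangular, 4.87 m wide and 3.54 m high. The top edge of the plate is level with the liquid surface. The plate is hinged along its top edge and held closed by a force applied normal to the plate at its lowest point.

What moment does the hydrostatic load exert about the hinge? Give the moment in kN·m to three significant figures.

γ = ρg = 789 × 9.81 / 1000 = 7.74009 kN/m³.
The centroid lies 3.54/2 = 1.77 m below the top edge, so the centroid depth is h_c = 1.77 m.
A = 4.87 × 3.54 = 17.2398 m².
Resultant F = γ·h_c·A = 7.74009 × 1.77 × 17.2398 = 236.185 kN.
I_c = b·h³/12 = 4.87 × 3.54³/12 = 18.0035 m⁴.
Centre of pressure: y_p = y_c + I_c/(y_c·A) = 1.77 + 18.0035/(1.77 × 17.2398) = 1.77 + 0.589999 = 2.36 m along the plane.
The resultant acts 1.77 + 0.589999 = 2.36 m (along the plate) below the hinge at the top edge, so the moment about the hinge is M = F × 2.36 = 236.185 × 2.36 = 557.397 kN·m.

M ≈ 557 kN·m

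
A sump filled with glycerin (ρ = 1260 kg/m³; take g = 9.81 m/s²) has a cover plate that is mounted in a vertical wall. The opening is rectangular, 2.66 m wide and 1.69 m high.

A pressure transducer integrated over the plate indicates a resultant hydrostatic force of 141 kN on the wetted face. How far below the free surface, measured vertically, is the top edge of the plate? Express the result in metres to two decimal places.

d_top ≈ 1.69 m

γ = ρg = 1260 × 9.81 / 1000 = 12.3606 kN/m³.
A = 2.66 × 1.69 = 4.4954 m².
From F = γ·h_c·A, the centroid depth is h_c = 141/(12.3606 × 4.4954) = 2.53753 m.
The centroid lies 1.69/2 = 0.845 m below the top edge, so the top edge sits at h_top = 2.53753 − 0.845 = 1.69253 m below the surface.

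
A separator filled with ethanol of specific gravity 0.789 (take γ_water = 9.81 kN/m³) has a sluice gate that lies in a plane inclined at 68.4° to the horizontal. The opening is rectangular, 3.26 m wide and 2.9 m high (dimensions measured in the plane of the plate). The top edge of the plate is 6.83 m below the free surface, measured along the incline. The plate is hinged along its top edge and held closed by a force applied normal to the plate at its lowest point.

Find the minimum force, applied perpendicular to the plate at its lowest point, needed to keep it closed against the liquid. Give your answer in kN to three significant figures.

γ = 0.789 × 9.81 = 7.74009 kN/m³.
Let θ = 68.4° be the plate's angle to the horizontal; measure y along the incline from where the plane meets the free surface. Vertical depth h = y·sinθ with sinθ = 0.929776.
The centroid lies 2.9/2 = 1.45 m below the top edge, so y_c = 6.83 + 1.45 = 8.28 m and h_c = 8.28 × 0.929776 = 7.69855 m.
A = 3.26 × 2.9 = 9.454 m².
Resultant F = γ·h_c·A = 7.74009 × 7.69855 × 9.454 = 563.34 kN.
I_c = b·h³/12 = 3.26 × 2.9³/12 = 6.62568 m⁴.
Centre of pressure: y_p = y_c + I_c/(y_c·A) = 8.28 + 6.62568/(8.28 × 9.454) = 8.28 + 0.0846417 = 8.36464 m along the plane.
The resultant acts 1.45 + 0.0846417 = 1.53464 m (along the plate) below the hinge at the top edge, so the moment about the hinge is M = F × 1.53464 = 563.34 × 1.53464 = 864.524 kN·m.
A normal force at the bottom, 2.9 m from the hinge, must supply this moment: P = 864.524/2.9 = 298.112 kN.

P ≈ 298 kN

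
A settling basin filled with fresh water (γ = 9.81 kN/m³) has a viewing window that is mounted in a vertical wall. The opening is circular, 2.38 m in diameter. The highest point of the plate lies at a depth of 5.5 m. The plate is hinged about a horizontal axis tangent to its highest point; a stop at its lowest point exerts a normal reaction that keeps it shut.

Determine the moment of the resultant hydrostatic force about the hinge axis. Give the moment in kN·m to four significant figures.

M ≈ 362.9 kN·m

γ = 9.81 kN/m³.
The centroid is at the centre, 1.19 m below the top of the plate, so the centroid depth is h_c = 5.5 + 1.19 = 6.69 m.
A = π(1.19)² = 4.44881 m².
Resultant F = γ·h_c·A = 9.81 × 6.69 × 4.44881 = 291.971 kN.
I_c = πr⁴/4 = π × 1.19⁴/4 = 1.57499 m⁴.
Centre of pressure: y_p = y_c + I_c/(y_c·A) = 6.69 + 1.57499/(6.69 × 4.44881) = 6.69 + 0.0529185 = 6.74292 m along the plane.
The resultant acts 1.19 + 0.0529185 = 1.24292 m (along the plate) below the hinge at the top edge, so the moment about the hinge is M = F × 1.24292 = 291.971 × 1.24292 = 362.897 kN·m.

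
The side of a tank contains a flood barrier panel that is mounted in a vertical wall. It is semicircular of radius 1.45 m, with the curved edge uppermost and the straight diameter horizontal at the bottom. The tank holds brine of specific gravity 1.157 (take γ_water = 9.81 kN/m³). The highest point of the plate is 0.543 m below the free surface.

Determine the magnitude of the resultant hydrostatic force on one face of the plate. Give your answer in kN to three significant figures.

F ≈ 51.6 kN

γ = 1.157 × 9.81 = 11.35017 kN/m³.
The centroid lies 4r/(3π) = 0.615399 m above the diameter, so r − 4r/(3π) = 1.45 − 0.615399 = 0.834601 m below the topmost point, so the centroid depth is h_c = 0.543 + 0.834601 = 1.3776 m.
A = πr²/2 = π × 1.45²/2 = 3.3026 m².
Resultant F = γ·h_c·A = 11.35017 × 1.3776 × 3.3026 = 51.6394 kN.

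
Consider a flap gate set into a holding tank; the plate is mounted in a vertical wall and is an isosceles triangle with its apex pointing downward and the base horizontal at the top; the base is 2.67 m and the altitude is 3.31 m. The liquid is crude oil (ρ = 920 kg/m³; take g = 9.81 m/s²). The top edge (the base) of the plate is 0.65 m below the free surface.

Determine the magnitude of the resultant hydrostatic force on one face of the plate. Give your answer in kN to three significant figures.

γ = ρg = 920 × 9.81 / 1000 = 9.0252 kN/m³.
With the apex down, the centroid sits h/3 = 3.31/3 = 1.10333 m below the base (the top edge), so the centroid depth is h_c = 0.65 + 1.10333 = 1.75333 m.
A = ½ × 2.67 × 3.31 = 4.41885 m².
Resultant F = γ·h_c·A = 9.0252 × 1.75333 × 4.41885 = 69.9246 kN.

F ≈ 69.9 kN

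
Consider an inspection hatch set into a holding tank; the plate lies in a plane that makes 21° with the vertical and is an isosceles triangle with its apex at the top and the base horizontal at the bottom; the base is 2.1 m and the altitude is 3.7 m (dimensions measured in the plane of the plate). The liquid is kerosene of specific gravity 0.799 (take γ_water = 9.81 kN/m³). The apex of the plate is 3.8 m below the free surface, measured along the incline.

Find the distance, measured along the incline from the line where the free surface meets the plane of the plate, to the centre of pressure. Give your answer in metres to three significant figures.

γ = 0.799 × 9.81 = 7.83819 kN/m³.
The plate makes 21° with the vertical, i.e. θ = 90° − 21° = 69° to the horizontal. Measuring y along the incline from the free-surface line, vertical depth h = y·sinθ with sinθ = 0.933580.
With the apex up, the centroid sits 2h/3 = 2 × 3.7/3 = 2.46667 m below the apex, so y_c = 3.8 + 2.46667 = 6.26667 m and h_c = 6.26667 × 0.933580 = 5.85044 m.
A = ½ × 2.1 × 3.7 = 3.885 m².
Resultant F = γ·h_c·A = 7.83819 × 5.85044 × 3.885 = 178.154 kN.
I_c = b·h³/36 = 2.1 × 3.7³/36 = 2.95476 m⁴.
Centre of pressure: y_p = y_c + I_c/(y_c·A) = 6.26667 + 2.95476/(6.26667 × 3.885) = 6.26667 + 0.121365 = 6.38804 m along the plane.

y_p = 6.39 m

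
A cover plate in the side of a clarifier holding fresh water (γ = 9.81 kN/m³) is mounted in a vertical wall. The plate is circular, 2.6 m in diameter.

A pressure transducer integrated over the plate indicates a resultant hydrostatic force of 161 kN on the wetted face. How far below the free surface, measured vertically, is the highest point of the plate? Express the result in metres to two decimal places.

γ = 9.81 kN/m³.
A = π(1.3)² = 5.30929 m².
From F = γ·h_c·A, the centroid depth is h_c = 161/(9.81 × 5.30929) = 3.09115 m.
The centroid is at the centre, 1.3 m below the top of the plate, so the highest point sits at h_top = 3.09115 − 1.3 = 1.79115 m below the surface.

d_top ≈ 1.79 m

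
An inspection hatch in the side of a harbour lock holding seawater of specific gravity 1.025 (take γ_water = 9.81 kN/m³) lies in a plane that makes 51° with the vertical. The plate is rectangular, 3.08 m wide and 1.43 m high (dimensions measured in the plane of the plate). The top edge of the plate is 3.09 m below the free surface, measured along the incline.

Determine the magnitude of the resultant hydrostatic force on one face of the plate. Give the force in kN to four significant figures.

γ = 1.025 × 9.81 = 10.05525 kN/m³.
The plate makes 51° with the vertical, i.e. θ = 90° − 51° = 39° to the horizontal. Measuring y along the incline from the free-surface line, vertical depth h = y·sinθ with sinθ = 0.629320.
The centroid lies 1.43/2 = 0.715 m below the top edge, so y_c = 3.09 + 0.715 = 3.805 m and h_c = 3.805 × 0.629320 = 2.39456 m.
A = 3.08 × 1.43 = 4.4044 m².
Resultant F = γ·h_c·A = 10.05525 × 2.39456 × 4.4044 = 106.049 kN.

F ≈ 106.0 kN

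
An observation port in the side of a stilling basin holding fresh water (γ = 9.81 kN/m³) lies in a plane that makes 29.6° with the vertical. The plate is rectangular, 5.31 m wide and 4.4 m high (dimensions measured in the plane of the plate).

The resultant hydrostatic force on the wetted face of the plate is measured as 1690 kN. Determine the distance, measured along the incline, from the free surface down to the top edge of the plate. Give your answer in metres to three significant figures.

y_top ≈ 6.28 m

γ = 9.81 kN/m³.
A = 5.31 × 4.4 = 23.364 m².
From F = γ·h_c·A, the centroid depth is h_c = 1690/(9.81 × 23.364) = 7.37345 m.
The plate makes 29.6° with the vertical, i.e. θ = 90° − 29.6° = 60.4° to the horizontal. Measuring y along the incline from the free-surface line, vertical depth h = y·sinθ with sinθ = 0.869495.
Along the incline, y_c = h_c/sinθ = 7.37345/0.869495 = 8.48015 m.
The centroid lies 4.4/2 = 2.2 m below the top edge, so the top edge sits at y_top = 8.48015 − 2.2 = 6.28015 m along the incline.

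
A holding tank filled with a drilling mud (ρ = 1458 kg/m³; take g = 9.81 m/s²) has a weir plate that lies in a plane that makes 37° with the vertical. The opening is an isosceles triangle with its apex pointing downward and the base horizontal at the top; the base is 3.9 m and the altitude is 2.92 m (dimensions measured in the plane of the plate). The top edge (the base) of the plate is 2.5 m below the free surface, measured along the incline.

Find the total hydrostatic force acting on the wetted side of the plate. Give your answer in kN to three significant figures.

F ≈ 226 kN

γ = ρg = 1458 × 9.81 / 1000 = 14.30298 kN/m³.
The plate makes 37° with the vertical, i.e. θ = 90° − 37° = 53° to the horizontal. Measuring y along the incline from the free-surface line, vertical depth h = y·sinθ with sinθ = 0.798636.
With the apex down, the centroid sits h/3 = 2.92/3 = 0.973333 m below the base (the top edge), so y_c = 2.5 + 0.973333 = 3.47333 m and h_c = 3.47333 × 0.798636 = 2.77393 m.
A = ½ × 3.9 × 2.92 = 5.694 m².
Resultant F = γ·h_c·A = 14.30298 × 2.77393 × 5.694 = 225.912 kN.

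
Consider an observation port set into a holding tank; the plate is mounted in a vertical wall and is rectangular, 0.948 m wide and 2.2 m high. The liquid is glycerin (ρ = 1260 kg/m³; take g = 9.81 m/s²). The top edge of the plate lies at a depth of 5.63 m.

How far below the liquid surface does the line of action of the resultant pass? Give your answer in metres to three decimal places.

h_p = 6.790 m

γ = ρg = 1260 × 9.81 / 1000 = 12.3606 kN/m³.
The centroid lies 2.2/2 = 1.1 m below the top edge, so the centroid depth is h_c = 5.63 + 1.1 = 6.73 m.
A = 0.948 × 2.2 = 2.0856 m².
Resultant F = γ·h_c·A = 12.3606 × 6.73 × 2.0856 = 173.494 kN.
I_c = b·h³/12 = 0.948 × 2.2³/12 = 0.841192 m⁴.
Centre of pressure: y_p = y_c + I_c/(y_c·A) = 6.73 + 0.841192/(6.73 × 2.0856) = 6.73 + 0.0599307 = 6.78993 m along the plane.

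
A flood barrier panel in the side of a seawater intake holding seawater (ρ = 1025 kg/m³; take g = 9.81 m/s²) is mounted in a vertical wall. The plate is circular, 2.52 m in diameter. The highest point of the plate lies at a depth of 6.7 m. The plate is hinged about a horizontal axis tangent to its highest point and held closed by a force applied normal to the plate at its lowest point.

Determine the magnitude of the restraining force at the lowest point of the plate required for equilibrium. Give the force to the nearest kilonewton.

γ = ρg = 1025 × 9.81 / 1000 = 10.05525 kN/m³.
The centroid is at the centre, 1.26 m below the top of the plate, so the centroid depth is h_c = 6.7 + 1.26 = 7.96 m.
A = π(1.26)² = 4.98759 m².
Resultant F = γ·h_c·A = 10.05525 × 7.96 × 4.98759 = 399.206 kN.
I_c = πr⁴/4 = π × 1.26⁴/4 = 1.97958 m⁴.
Centre of pressure: y_p = y_c + I_c/(y_c·A) = 7.96 + 1.97958/(7.96 × 4.98759) = 7.96 + 0.0498619 = 8.00986 m along the plane.
The resultant acts 1.26 + 0.0498619 = 1.30986 m (along the plate) below the hinge at the top edge, so the moment about the hinge is M = F × 1.30986 = 399.206 × 1.30986 = 522.904 kN·m.
A normal force at the bottom, 2.52 m from the hinge, must supply this moment: P = 522.904/2.52 = 207.502 kN.

P ≈ 208 kN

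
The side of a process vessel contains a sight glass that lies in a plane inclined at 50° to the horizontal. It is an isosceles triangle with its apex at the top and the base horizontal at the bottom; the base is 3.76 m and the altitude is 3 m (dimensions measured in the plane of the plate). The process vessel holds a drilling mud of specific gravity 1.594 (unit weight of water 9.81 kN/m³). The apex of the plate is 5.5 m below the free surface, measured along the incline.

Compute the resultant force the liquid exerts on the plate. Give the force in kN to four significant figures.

γ = 1.594 × 9.81 = 15.63714 kN/m³.
Let θ = 50° be the plate's angle to the horizontal; measure y along the incline from where the plane meets the free surface. Vertical depth h = y·sinθ with sinθ = 0.766044.
With the apex up, the centroid sits 2h/3 = 2 × 3/3 = 2 m below the apex, so y_c = 5.5 + 2 = 7.5 m and h_c = 7.5 × 0.766044 = 5.74533 m.
A = ½ × 3.76 × 3 = 5.64 m².
Resultant F = γ·h_c·A = 15.63714 × 5.74533 × 5.64 = 506.701 kN.

F ≈ 506.7 kN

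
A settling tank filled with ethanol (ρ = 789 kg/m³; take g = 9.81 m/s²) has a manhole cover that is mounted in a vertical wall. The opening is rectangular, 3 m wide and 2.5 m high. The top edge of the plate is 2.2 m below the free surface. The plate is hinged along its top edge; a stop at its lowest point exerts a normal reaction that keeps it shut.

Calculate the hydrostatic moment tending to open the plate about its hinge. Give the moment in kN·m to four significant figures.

γ = ρg = 789 × 9.81 / 1000 = 7.74009 kN/m³.
The centroid lies 2.5/2 = 1.25 m below the top edge, so the centroid depth is h_c = 2.2 + 1.25 = 3.45 m.
A = 3 × 2.5 = 7.5 m².
Resultant F = γ·h_c·A = 7.74009 × 3.45 × 7.5 = 200.275 kN.
I_c = b·h³/12 = 3 × 2.5³/12 = 3.90625 m⁴.
Centre of pressure: y_p = y_c + I_c/(y_c·A) = 3.45 + 3.90625/(3.45 × 7.5) = 3.45 + 0.150966 = 3.60097 m along the plane.
The resultant acts 1.25 + 0.150966 = 1.40097 m (along the plate) below the hinge at the top edge, so the moment about the hinge is M = F × 1.40097 = 200.275 × 1.40097 = 280.579 kN·m.

M ≈ 280.6 kN·m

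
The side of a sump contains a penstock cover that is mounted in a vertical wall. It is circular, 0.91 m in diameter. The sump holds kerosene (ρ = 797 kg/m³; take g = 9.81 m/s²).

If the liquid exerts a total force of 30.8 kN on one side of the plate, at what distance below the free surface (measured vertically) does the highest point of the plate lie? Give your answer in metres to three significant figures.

γ = ρg = 797 × 9.81 / 1000 = 7.81857 kN/m³.
A = π(0.455)² = 0.650388 m².
From F = γ·h_c·A, the centroid depth is h_c = 30.8/(7.81857 × 0.650388) = 6.05691 m.
The centroid is at the centre, 0.455 m below the top of the plate, so the highest point sits at h_top = 6.05691 − 0.455 = 5.60191 m below the surface.

d_top ≈ 5.60 m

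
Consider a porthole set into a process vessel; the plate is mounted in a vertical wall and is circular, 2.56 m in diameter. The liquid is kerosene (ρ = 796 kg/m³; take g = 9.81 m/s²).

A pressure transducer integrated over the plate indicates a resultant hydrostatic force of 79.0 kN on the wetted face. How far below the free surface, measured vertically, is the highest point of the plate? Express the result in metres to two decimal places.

γ = ρg = 796 × 9.81 / 1000 = 7.80876 kN/m³.
A = π(1.28)² = 5.14719 m².
From F = γ·h_c·A, the centroid depth is h_c = 79.0/(7.80876 × 5.14719) = 1.96551 m.
The centroid is at the centre, 1.28 m below the top of the plate, so the highest point sits at h_top = 1.96551 − 1.28 = 0.68551 m below the surface.

d_top ≈ 0.69 m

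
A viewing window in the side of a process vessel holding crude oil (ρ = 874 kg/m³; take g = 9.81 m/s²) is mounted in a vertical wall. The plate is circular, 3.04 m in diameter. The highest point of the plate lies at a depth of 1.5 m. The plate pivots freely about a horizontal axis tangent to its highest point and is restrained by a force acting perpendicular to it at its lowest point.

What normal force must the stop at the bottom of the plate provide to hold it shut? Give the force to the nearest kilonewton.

γ = ρg = 874 × 9.81 / 1000 = 8.57394 kN/m³.
The centroid is at the centre, 1.52 m below the top of the plate, so the centroid depth is h_c = 1.5 + 1.52 = 3.02 m.
A = π(1.52)² = 7.25834 m².
Resultant F = γ·h_c·A = 8.57394 × 3.02 × 7.25834 = 187.942 kN.
I_c = πr⁴/4 = π × 1.52⁴/4 = 4.19241 m⁴.
Centre of pressure: y_p = y_c + I_c/(y_c·A) = 3.02 + 4.19241/(3.02 × 7.25834) = 3.02 + 0.191258 = 3.21126 m along the plane.
The resultant acts 1.52 + 0.191258 = 1.71126 m (along the plate) below the hinge at the top edge, so the moment about the hinge is M = F × 1.71126 = 187.942 × 1.71126 = 321.618 kN·m.
A normal force at the bottom, 3.04 m from the hinge, must supply this moment: P = 321.618/3.04 = 105.795 kN.

P ≈ 106 kN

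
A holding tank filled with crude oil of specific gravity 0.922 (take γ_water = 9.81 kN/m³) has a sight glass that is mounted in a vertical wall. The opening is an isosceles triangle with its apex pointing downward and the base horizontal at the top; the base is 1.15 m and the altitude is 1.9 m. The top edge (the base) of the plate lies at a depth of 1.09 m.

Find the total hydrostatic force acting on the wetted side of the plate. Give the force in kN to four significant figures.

F ≈ 17.03 kN

γ = 0.922 × 9.81 = 9.04482 kN/m³.
With the apex down, the centroid sits h/3 = 1.9/3 = 0.633333 m below the base (the top edge), so the centroid depth is h_c = 1.09 + 0.633333 = 1.72333 m.
A = ½ × 1.15 × 1.9 = 1.0925 m².
Resultant F = γ·h_c·A = 9.04482 × 1.72333 × 1.0925 = 17.029 kN.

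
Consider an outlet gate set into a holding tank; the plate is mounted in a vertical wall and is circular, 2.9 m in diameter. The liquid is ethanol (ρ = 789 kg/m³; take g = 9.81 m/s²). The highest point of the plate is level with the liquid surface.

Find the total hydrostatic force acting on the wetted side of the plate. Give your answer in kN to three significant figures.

F ≈ 74.1 kN

γ = ρg = 789 × 9.81 / 1000 = 7.74009 kN/m³.
The centroid is at the centre, 1.45 m below the top of the plate, so the centroid depth is h_c = 1.45 m.
A = π(1.45)² = 6.6052 m².
Resultant F = γ·h_c·A = 7.74009 × 1.45 × 6.6052 = 74.131 kN.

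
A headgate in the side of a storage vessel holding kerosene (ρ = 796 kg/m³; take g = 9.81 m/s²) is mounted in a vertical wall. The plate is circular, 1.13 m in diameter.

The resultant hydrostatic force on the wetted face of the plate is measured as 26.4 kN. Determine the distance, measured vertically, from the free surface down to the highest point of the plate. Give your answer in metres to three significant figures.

d_top ≈ 2.81 m

γ = ρg = 796 × 9.81 / 1000 = 7.80876 kN/m³.
A = π(0.565)² = 1.00287 m².
From F = γ·h_c·A, the centroid depth is h_c = 26.4/(7.80876 × 1.00287) = 3.37114 m.
The centroid is at the centre, 0.565 m below the top of the plate, so the highest point sits at h_top = 3.37114 − 0.565 = 2.80614 m below the surface.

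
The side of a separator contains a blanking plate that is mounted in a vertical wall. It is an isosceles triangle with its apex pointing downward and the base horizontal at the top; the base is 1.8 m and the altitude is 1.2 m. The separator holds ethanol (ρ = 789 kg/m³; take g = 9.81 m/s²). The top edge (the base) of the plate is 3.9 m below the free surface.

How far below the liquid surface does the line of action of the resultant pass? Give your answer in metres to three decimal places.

γ = ρg = 789 × 9.81 / 1000 = 7.74009 kN/m³.
With the apex down, the centroid sits h/3 = 1.2/3 = 0.4 m below the base (the top edge), so the centroid depth is h_c = 3.9 + 0.4 = 4.3 m.
A = ½ × 1.8 × 1.2 = 1.08 m².
Resultant F = γ·h_c·A = 7.74009 × 4.3 × 1.08 = 35.945 kN.
I_c = b·h³/36 = 1.8 × 1.2³/36 = 0.0864 m⁴.
Centre of pressure: y_p = y_c + I_c/(y_c·A) = 4.3 + 0.0864/(4.3 × 1.08) = 4.3 + 0.0186047 = 4.3186 m along the plane.

h_p = 4.319 m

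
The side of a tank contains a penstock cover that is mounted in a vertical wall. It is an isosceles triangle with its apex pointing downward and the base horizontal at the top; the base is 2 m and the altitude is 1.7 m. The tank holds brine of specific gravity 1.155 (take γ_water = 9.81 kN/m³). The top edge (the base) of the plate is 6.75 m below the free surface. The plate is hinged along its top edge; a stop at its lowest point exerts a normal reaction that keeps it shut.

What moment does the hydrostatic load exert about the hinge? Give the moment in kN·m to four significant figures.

M ≈ 82.95 kN·m

γ = 1.155 × 9.81 = 11.33055 kN/m³.
With the apex down, the centroid sits h/3 = 1.7/3 = 0.566667 m below the base (the top edge), so the centroid depth is h_c = 6.75 + 0.566667 = 7.31667 m.
A = ½ × 2 × 1.7 = 1.7 m².
Resultant F = γ·h_c·A = 11.33055 × 7.31667 × 1.7 = 140.933 kN.
I_c = b·h³/36 = 2 × 1.7³/36 = 0.272944 m⁴.
Centre of pressure: y_p = y_c + I_c/(y_c·A) = 7.31667 + 0.272944/(7.31667 × 1.7) = 7.31667 + 0.0219438 = 7.33861 m along the plane.
The resultant acts 0.566667 + 0.0219438 = 0.588611 m (along the plate) below the hinge at the top edge, so the moment about the hinge is M = F × 0.588611 = 140.933 × 0.588611 = 82.9547 kN·m.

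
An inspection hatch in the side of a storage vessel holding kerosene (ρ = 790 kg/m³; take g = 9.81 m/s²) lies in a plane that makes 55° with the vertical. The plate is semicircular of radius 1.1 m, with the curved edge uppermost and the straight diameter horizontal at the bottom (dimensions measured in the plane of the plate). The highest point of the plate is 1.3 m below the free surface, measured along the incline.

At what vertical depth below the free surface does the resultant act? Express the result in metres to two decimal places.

h_p = 1.13 m

γ = ρg = 790 × 9.81 / 1000 = 7.7499 kN/m³.
The plate makes 55° with the vertical, i.e. θ = 90° − 55° = 35° to the horizontal. Measuring y along the incline from the free-surface line, vertical depth h = y·sinθ with sinθ = 0.573576.
The centroid lies 4r/(3π) = 0.466854 m above the diameter, so r − 4r/(3π) = 1.1 − 0.466854 = 0.633146 m below the topmost point, so y_c = 1.3 + 0.633146 = 1.93315 m and h_c = 1.93315 × 0.573576 = 1.10881 m.
A = πr²/2 = π × 1.1²/2 = 1.90066 m².
Resultant F = γ·h_c·A = 7.7499 × 1.10881 × 1.90066 = 16.3327 kN.
I_c = (π/8 − 8/(9π))·r⁴ = 0.109757 × 1.1⁴ = 0.160695 m⁴.
Centre of pressure: y_p = y_c + I_c/(y_c·A) = 1.93315 + 0.160695/(1.93315 × 1.90066) = 1.93315 + 0.0437353 = 1.97689 m along the plane.
Vertically, h_p = y_p·sinθ = 1.97689 × 0.573576 = 1.1339 m.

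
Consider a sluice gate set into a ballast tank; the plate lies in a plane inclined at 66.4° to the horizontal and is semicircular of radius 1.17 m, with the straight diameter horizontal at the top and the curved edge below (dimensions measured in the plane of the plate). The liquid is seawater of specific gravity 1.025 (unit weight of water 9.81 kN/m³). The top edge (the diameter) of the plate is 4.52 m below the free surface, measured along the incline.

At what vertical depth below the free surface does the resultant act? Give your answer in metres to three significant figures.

h_p = 4.61 m

γ = 1.025 × 9.81 = 10.05525 kN/m³.
Let θ = 66.4° be the plate's angle to the horizontal; measure y along the incline from where the plane meets the free surface. Vertical depth h = y·sinθ with sinθ = 0.916363.
The centroid of a semicircle lies 4r/(3π) = 0.496563 m from the diameter, here below the top edge, so y_c = 4.52 + 0.496563 = 5.01656 m and h_c = 5.01656 × 0.916363 = 4.59699 m.
A = πr²/2 = π × 1.17²/2 = 2.15026 m².
Resultant F = γ·h_c·A = 10.05525 × 4.59699 × 2.15026 = 99.3934 kN.
I_c = (π/8 − 8/(9π))·r⁴ = 0.109757 × 1.17⁴ = 0.205672 m⁴.
Centre of pressure: y_p = y_c + I_c/(y_c·A) = 5.01656 + 0.205672/(5.01656 × 2.15026) = 5.01656 + 0.0190668 = 5.03563 m along the plane.
Vertically, h_p = y_p·sinθ = 5.03563 × 0.916363 = 4.61447 m.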